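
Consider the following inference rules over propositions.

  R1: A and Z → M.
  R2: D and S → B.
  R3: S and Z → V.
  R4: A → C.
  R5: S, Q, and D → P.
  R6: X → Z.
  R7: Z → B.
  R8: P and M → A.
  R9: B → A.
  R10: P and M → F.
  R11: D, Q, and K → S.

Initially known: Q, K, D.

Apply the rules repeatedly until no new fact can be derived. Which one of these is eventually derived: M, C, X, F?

From D, Q, and K, R11 gives S.
From D and S, R2 gives B.
From B, R9 gives A.
A holds, so C follows (R4).
M would need A and Z (R1), but Z is never established. F would need P and M (R10), but M is never established. No rule produces X, and it is not given.

C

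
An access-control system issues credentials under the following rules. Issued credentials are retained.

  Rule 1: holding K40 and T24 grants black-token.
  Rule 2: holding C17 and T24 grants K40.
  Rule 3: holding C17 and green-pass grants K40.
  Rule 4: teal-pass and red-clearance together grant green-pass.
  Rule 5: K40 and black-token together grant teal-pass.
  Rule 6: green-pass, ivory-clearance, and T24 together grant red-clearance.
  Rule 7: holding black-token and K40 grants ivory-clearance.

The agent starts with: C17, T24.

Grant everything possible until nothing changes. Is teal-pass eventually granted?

Holding C17 and T24 grants K40 (Rule 2).
Holding K40 and T24 grants black-token (Rule 1).
Holding K40 and black-token grants teal-pass (Rule 5).

Yes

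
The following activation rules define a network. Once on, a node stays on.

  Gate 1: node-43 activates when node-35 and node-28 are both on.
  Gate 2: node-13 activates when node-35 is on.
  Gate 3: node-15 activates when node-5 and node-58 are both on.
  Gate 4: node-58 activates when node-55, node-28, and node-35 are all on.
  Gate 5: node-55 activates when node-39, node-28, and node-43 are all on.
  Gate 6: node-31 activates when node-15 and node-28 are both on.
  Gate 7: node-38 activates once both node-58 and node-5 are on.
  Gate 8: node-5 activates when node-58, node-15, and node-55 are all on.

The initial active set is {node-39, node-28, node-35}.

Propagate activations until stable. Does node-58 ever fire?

Gate 1: node-35 and node-28 on → node-43 on.
Gate 5: node-39, node-28, and node-43 on → node-55 on.
Gate 4: node-55, node-28, and node-35 on → node-58 on.

Yes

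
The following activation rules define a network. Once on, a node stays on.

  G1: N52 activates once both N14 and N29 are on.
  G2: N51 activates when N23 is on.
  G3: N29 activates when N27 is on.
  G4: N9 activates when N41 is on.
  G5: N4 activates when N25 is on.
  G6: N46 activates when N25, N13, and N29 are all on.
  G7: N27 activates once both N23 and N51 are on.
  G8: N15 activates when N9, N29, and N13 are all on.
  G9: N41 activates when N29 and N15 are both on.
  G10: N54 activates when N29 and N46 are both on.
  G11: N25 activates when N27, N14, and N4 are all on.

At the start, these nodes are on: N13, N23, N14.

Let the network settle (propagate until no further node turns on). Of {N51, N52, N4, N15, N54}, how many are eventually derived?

G2: N23 on → N51 on.
G7: N23 and N51 on → N27 on.
N27 is on, so N29 activates (G3).
G1: N14 and N29 on → N52 on.
N51: reached.
N52: reached.
N4 would need N25 (G5), but N25 never turns on.
N15 would need N9, N29, and N13 (G8), but N9 never turns on.
N54 would need N29 and N46 (G10), but N46 never turns on.
Reached: N51 and N52 — 2 of the 5.

2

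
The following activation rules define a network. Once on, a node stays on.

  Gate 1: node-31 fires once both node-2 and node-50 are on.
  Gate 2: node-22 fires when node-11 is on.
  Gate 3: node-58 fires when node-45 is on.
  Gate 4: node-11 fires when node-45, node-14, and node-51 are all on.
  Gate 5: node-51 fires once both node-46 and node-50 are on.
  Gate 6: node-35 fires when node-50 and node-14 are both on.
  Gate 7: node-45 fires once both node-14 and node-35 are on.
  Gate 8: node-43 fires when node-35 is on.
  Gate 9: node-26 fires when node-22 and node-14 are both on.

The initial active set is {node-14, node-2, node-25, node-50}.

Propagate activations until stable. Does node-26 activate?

node-26 would need node-22 and node-14 (Gate 9), but node-22 never turns on.

No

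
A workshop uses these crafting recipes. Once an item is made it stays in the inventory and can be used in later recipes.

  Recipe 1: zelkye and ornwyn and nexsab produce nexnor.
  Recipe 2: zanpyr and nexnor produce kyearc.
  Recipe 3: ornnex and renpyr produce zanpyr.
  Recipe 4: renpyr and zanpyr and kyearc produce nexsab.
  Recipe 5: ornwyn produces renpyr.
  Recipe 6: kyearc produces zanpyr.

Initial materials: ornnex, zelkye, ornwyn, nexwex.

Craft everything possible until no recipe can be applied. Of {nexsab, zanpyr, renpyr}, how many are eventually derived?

2

Using Recipe 5, ornwyn makes renpyr.
Using Recipe 3, ornnex and renpyr make zanpyr.
nexsab would need renpyr, zanpyr, and kyearc (Recipe 4), but kyearc is never obtained.
zanpyr: reached.
renpyr: reached.
Reached: zanpyr and renpyr — 2 of the 3.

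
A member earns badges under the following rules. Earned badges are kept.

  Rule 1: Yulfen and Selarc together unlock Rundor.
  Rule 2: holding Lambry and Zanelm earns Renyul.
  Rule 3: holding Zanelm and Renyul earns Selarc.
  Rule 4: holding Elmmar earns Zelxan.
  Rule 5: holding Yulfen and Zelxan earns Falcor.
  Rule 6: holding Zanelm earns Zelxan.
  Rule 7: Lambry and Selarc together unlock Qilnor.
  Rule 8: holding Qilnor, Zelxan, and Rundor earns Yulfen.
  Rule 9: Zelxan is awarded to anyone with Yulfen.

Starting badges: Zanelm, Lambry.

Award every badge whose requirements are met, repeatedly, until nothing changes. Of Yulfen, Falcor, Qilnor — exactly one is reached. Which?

With Lambry and Zanelm, Renyul is earned (Rule 2).
With Zanelm and Renyul, Selarc is earned (Rule 3).
With Lambry and Selarc, Qilnor is earned (Rule 7).
Falcor would need Yulfen and Zelxan (Rule 5), but Yulfen is never earned. Yulfen would need Qilnor, Zelxan, and Rundor (Rule 8), but Rundor is never earned.

Qilnor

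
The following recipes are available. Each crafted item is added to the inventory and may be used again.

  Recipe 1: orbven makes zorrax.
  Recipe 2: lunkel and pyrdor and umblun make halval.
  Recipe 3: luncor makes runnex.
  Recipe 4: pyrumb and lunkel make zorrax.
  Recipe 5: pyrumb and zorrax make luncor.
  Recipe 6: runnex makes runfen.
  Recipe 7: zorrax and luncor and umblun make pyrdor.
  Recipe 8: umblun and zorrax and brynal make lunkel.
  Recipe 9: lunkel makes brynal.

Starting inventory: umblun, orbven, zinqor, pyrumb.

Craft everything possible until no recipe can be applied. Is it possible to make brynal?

No

brynal would need lunkel (Recipe 9), but lunkel is never obtained.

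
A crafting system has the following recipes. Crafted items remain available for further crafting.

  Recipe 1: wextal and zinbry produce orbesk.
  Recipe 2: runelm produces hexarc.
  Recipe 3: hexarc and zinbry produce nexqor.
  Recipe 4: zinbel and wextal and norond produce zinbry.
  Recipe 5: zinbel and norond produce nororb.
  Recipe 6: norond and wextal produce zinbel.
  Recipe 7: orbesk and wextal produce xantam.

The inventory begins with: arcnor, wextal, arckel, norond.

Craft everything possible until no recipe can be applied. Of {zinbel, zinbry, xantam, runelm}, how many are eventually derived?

3

norond and wextal → zinbel (Recipe 6).
zinbel and wextal and norond → zinbry (Recipe 4).
Using Recipe 1, wextal and zinbry make orbesk.
Using Recipe 7, orbesk and wextal make xantam.
zinbel: reached.
zinbry: reached.
xantam: reached.
No rule produces runelm, and it is not given.
Reached: zinbel, zinbry, and xantam — 3 of the 4.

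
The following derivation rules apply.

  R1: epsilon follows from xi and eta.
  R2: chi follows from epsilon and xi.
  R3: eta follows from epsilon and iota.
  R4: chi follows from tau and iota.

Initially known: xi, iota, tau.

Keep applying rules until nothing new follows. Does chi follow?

tau and iota hold, so chi follows (R4).

Yes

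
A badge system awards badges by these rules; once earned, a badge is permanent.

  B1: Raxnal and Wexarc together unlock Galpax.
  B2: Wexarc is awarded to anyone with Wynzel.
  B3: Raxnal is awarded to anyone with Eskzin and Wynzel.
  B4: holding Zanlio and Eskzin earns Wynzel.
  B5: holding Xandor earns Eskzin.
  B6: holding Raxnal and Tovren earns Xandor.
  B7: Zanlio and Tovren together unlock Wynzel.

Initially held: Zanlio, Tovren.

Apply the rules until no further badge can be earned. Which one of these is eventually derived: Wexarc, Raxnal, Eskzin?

With Zanlio and Tovren, Wynzel is earned (B7).
With Wynzel, Wexarc is earned (B2).
Eskzin would need Xandor (B5), but Xandor is never earned. Raxnal would need Eskzin and Wynzel (B3), but Eskzin is never earned.

Wexarc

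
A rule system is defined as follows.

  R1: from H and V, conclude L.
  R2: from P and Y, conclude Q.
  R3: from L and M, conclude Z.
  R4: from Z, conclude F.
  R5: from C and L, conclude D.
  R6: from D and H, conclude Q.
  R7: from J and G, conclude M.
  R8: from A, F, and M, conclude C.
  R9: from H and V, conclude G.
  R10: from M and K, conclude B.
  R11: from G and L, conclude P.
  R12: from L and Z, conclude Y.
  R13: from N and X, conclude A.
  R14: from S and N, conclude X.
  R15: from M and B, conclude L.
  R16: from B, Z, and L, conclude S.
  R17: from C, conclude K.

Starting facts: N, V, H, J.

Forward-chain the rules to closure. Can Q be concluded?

Yes

H and V hold, so L follows (R1).
From H and V, R9 gives G.
From G and L, R11 gives P.
J and G hold, so M follows (R7).
L and M hold, so Z follows (R3).
L and Z hold, so Y follows (R12).
P and Y hold, so Q follows (R2).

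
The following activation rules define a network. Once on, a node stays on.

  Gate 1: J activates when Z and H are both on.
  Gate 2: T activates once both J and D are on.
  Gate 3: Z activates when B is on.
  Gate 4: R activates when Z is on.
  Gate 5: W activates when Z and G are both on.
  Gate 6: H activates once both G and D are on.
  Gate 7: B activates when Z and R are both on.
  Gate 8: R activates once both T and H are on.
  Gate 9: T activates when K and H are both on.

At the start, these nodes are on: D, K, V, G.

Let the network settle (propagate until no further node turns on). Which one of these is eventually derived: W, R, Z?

Gate 6: G and D on → H on.
Gate 9: K and H on → T on.
Gate 8: T and H on → R on.
W would need Z and G (Gate 5), but Z never turns on. Z would need B (Gate 3), but B never turns on.

R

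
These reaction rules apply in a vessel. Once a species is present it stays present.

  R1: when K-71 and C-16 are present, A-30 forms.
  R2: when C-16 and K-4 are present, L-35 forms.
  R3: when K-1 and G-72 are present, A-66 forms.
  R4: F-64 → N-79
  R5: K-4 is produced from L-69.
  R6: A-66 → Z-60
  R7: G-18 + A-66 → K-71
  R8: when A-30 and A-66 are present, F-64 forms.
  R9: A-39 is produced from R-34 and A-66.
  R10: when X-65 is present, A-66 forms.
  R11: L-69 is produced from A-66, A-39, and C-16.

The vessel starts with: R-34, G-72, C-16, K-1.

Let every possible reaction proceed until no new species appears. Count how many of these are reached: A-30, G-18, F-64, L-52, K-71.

0

A-30 would need K-71 and C-16 (R1), but K-71 never forms.
No rule produces G-18, and it is not given.
F-64 would need A-30 and A-66 (R8), but A-30 never forms.
No rule produces L-52, and it is not given.
K-71 would need G-18 and A-66 (R7), but G-18 never forms.
None of the 5 are reached.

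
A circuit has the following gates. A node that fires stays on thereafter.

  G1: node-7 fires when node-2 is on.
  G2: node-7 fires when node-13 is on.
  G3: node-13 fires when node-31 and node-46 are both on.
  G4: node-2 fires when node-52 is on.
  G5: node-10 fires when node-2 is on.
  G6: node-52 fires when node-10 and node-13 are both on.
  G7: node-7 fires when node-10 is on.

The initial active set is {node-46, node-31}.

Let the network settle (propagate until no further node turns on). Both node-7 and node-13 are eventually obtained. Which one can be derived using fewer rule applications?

node-13

node-13: node-31 and node-46 are on, so node-13 fires (G3). [1 rule application]
node-7: G3: node-31 and node-46 on → node-13 on. G2: node-13 on → node-7 on. [2 rule applications]
node-13 needs fewer.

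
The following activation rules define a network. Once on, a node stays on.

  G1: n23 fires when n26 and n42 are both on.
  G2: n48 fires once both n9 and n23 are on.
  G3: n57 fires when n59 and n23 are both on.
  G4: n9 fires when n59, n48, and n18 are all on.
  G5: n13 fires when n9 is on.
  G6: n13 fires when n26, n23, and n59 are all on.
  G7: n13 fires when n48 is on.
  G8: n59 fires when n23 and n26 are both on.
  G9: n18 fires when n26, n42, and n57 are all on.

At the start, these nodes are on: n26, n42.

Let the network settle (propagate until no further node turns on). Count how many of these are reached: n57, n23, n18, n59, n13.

G1: n26 and n42 on → n23 on.
n23 and n26 are on, so n59 fires (G8).
G6: n26, n23, and n59 on → n13 on.
G3: n59 and n23 on → n57 on.
n26, n42, and n57 are on, so n18 fires (G9).
n57: reached.
n23: reached.
n18: reached.
n59: reached.
n13: reached.
All 5 are reached.

5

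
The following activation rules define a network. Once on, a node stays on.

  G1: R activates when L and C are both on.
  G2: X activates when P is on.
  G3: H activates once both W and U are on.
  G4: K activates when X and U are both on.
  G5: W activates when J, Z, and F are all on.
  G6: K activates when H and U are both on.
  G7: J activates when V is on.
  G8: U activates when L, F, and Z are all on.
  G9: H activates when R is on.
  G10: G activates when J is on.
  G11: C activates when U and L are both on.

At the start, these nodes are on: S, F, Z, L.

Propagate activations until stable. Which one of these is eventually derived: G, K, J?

L, F, and Z are on, so U activates (G8).
U and L are on, so C activates (G11).
G1: L and C on → R on.
G9: R on → H on.
H and U are on, so K activates (G6).
J would need V (G7), but V never turns on. G would need J (G10), but J never turns on.

K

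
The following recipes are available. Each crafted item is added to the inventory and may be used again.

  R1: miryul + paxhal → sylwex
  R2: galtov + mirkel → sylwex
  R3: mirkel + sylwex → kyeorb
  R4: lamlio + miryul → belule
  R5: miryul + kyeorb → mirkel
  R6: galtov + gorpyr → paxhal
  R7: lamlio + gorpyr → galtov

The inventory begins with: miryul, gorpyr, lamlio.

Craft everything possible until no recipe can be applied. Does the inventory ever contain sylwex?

Using R7, lamlio and gorpyr make galtov.
galtov + gorpyr → paxhal (R6).
Using R1, miryul and paxhal make sylwex.

Yes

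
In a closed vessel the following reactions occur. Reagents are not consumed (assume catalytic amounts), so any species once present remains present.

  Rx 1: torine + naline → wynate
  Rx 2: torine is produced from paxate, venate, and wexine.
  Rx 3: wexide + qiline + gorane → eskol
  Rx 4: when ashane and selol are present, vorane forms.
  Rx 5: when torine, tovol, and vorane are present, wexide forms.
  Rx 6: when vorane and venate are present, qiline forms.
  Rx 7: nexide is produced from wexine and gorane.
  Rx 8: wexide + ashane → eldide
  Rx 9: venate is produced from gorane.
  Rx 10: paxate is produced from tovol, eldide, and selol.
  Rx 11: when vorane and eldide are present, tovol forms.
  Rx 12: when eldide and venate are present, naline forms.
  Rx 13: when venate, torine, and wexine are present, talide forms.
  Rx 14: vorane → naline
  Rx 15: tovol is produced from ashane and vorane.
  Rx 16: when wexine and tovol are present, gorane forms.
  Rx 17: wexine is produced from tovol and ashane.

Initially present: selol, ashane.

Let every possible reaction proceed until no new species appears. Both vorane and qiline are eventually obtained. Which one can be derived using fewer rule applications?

vorane

vorane: ashane and selol present → vorane forms (Rx 4). [1 rule application]
qiline: ashane and selol present → vorane forms (Rx 4). ashane and vorane present → tovol forms (Rx 15). tovol and ashane present → wexine forms (Rx 17). wexine and tovol present → gorane forms (Rx 16). gorane present → venate forms (Rx 9). vorane and venate present → qiline forms (Rx 6). [6 rule applications]
vorane needs fewer.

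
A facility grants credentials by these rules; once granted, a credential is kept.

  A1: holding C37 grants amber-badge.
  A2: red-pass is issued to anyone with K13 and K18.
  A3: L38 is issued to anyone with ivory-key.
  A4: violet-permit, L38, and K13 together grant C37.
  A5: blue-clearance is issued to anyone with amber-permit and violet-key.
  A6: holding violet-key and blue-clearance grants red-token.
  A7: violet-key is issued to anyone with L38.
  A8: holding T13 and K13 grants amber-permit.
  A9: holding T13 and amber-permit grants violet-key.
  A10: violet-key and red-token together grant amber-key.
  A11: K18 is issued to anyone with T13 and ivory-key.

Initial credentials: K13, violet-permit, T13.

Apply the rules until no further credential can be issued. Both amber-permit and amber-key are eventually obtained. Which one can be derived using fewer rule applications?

amber-permit: Holding T13 and K13 grants amber-permit (A8). [1 rule application]
amber-key: Holding T13 and K13 grants amber-permit (A8). Holding T13 and amber-permit grants violet-key (A9). Holding amber-permit and violet-key grants blue-clearance (A5). Holding violet-key and blue-clearance grants red-token (A6). Holding violet-key and red-token grants amber-key (A10). [5 rule applications]
amber-permit needs fewer.

amber-permit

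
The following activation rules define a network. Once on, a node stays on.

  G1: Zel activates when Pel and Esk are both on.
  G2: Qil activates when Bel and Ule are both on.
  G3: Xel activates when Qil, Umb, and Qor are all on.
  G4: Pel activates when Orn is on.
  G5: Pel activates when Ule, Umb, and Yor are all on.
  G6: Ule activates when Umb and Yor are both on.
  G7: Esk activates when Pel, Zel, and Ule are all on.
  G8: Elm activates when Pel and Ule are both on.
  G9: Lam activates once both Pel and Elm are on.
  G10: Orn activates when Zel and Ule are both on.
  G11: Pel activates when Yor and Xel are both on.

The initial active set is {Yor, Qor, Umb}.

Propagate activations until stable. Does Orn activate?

Orn would need Zel and Ule (G10), but Zel never turns on.

No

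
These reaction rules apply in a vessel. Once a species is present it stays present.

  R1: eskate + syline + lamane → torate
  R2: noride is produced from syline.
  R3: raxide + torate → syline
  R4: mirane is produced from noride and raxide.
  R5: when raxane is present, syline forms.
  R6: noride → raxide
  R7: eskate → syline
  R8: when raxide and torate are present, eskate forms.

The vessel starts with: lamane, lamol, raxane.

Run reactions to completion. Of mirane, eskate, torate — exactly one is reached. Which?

raxane present → syline forms (R5).
syline present → noride forms (R2).
noride present → raxide forms (R6).
noride and raxide present → mirane forms (R4).
torate would need eskate, syline, and lamane (R1), but eskate never forms. eskate would need raxide and torate (R8), but torate never forms.

mirane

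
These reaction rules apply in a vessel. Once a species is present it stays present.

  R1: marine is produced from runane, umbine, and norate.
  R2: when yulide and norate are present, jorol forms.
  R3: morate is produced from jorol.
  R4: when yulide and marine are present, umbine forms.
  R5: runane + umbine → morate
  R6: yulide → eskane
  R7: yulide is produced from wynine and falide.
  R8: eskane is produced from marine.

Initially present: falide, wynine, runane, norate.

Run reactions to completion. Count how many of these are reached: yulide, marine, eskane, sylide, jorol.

wynine and falide present → yulide forms (R7).
yulide and norate present → jorol forms (R2).
yulide present → eskane forms (R6).
yulide: reached.
marine would need runane, umbine, and norate (R1), but umbine never forms.
eskane: reached.
No rule produces sylide, and it is not given.
jorol: reached.
Reached: yulide, eskane, and jorol — 3 of the 5.

3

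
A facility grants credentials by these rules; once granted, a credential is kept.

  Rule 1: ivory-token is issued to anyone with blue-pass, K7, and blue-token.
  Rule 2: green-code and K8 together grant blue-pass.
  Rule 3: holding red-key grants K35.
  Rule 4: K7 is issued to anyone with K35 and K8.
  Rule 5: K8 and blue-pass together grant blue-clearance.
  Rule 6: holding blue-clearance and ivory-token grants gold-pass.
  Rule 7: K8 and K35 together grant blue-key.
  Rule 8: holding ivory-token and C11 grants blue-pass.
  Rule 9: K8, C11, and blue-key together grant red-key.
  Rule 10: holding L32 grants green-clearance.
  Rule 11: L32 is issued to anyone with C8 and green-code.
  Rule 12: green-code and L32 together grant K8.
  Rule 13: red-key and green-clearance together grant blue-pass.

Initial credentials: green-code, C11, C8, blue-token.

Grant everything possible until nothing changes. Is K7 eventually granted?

No

K7 would need K35 and K8 (Rule 4), but K35 is never granted.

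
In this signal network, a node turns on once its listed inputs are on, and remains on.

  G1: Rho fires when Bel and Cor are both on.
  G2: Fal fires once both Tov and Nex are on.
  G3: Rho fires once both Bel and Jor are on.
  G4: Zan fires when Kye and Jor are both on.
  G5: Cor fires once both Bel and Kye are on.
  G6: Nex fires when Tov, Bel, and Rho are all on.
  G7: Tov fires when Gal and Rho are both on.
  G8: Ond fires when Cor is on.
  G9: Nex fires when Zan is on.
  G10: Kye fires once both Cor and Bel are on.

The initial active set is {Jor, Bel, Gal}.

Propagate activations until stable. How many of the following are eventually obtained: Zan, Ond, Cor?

Zan would need Kye and Jor (G4), but Kye never turns on.
Ond would need Cor (G8), but Cor never turns on.
Cor would need Bel and Kye (G5), but Kye never turns on.
None of the 3 are reached.

0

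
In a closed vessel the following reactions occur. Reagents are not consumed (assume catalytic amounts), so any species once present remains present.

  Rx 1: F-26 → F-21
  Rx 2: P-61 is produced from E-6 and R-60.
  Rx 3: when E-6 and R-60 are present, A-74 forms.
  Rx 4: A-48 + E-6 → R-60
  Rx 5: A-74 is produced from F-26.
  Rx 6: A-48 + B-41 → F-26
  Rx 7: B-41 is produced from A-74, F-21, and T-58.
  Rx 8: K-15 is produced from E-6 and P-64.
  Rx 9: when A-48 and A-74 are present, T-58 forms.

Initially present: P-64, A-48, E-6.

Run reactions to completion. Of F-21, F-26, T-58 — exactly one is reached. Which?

A-48 and E-6 present → R-60 forms (Rx 4).
E-6 and R-60 present → A-74 forms (Rx 3).
A-48 and A-74 present → T-58 forms (Rx 9).
F-26 would need A-48 and B-41 (Rx 6), but B-41 never forms. F-21 would need F-26 (Rx 1), but F-26 never forms.

T-58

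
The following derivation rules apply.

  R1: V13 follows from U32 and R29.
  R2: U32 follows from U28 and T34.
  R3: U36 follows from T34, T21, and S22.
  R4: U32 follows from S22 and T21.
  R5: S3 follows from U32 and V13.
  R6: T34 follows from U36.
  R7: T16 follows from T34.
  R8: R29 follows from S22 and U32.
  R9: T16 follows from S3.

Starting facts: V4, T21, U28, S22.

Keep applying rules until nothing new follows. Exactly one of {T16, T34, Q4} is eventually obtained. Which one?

T16

S22 and T21 hold, so U32 follows (R4).
S22 and U32 hold, so R29 follows (R8).
From U32 and R29, R1 gives V13.
U32 and V13 hold, so S3 follows (R5).
From S3, R9 gives T16.
T34 would need U36 (R6), but U36 is never established. No rule produces Q4, and it is not given.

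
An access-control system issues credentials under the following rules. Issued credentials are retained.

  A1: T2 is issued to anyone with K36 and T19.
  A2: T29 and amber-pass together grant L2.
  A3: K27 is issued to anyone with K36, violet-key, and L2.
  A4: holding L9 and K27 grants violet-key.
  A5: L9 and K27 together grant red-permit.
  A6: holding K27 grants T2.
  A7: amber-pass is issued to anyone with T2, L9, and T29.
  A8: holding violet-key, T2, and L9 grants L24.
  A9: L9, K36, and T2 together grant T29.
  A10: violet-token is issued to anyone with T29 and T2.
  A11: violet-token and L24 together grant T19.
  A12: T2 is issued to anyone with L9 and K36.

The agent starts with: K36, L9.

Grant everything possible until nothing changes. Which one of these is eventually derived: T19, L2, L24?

Holding L9 and K36 grants T2 (A12).
Holding L9, K36, and T2 grants T29 (A9).
Holding T2, L9, and T29 grants amber-pass (A7).
Holding T29 and amber-pass grants L2 (A2).
L24 would need violet-key, T2, and L9 (A8), but violet-key is never granted. T19 would need violet-token and L24 (A11), but L24 is never granted.

L2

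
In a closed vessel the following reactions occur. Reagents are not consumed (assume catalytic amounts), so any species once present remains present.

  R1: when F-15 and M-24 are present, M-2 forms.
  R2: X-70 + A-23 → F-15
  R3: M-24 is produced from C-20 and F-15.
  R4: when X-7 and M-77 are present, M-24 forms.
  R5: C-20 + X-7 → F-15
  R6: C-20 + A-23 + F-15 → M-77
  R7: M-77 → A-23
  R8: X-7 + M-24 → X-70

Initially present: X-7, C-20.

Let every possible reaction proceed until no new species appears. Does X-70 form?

Yes

C-20 and X-7 present → F-15 forms (R5).
C-20 and F-15 present → M-24 forms (R3).
X-7 and M-24 present → X-70 forms (R8).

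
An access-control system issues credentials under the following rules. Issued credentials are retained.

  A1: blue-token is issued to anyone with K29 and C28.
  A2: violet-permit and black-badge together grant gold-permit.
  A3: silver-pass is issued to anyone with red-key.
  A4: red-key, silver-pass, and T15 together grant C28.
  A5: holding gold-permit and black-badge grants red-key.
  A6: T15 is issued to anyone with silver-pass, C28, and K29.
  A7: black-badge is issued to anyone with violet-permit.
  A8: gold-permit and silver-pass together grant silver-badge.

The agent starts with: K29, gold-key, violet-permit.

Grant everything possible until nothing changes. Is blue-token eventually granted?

blue-token would need K29 and C28 (A1), but C28 is never granted.

No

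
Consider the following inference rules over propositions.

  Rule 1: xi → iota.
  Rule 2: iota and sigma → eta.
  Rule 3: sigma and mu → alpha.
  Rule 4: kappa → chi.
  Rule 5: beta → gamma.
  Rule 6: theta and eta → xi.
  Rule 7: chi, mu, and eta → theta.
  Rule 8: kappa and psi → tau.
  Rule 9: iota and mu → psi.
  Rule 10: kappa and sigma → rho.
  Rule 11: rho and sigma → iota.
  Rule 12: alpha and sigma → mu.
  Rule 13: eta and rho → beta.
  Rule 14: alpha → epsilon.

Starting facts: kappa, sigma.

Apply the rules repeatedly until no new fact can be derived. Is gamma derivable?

kappa and sigma hold, so rho follows (Rule 10).
rho and sigma hold, so iota follows (Rule 11).
iota and sigma hold, so eta follows (Rule 2).
From eta and rho, Rule 13 gives beta.
beta holds, so gamma follows (Rule 5).

Yes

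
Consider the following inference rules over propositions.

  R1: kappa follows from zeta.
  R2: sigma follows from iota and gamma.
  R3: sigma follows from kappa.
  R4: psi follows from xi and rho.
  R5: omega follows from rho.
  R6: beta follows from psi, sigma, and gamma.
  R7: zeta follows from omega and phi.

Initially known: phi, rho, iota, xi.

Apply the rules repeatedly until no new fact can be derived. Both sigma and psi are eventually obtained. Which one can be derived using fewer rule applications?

psi: xi and rho hold, so psi follows (R4). [1 rule application]
sigma: From rho, R5 gives omega. omega and phi hold, so zeta follows (R7). From zeta, R1 gives kappa. From kappa, R3 gives sigma. [4 rule applications]
psi needs fewer.

psi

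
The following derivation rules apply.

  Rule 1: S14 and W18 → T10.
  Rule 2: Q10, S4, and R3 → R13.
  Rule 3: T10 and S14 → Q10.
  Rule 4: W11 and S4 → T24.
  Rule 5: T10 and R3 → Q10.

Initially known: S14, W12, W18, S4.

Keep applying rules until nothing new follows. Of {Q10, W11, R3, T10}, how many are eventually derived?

From S14 and W18, Rule 1 gives T10.
T10 and S14 hold, so Q10 follows (Rule 3).
Q10: reached.
No rule produces W11, and it is not given.
No rule produces R3, and it is not given.
T10: reached.
Reached: Q10 and T10 — 2 of the 4.

2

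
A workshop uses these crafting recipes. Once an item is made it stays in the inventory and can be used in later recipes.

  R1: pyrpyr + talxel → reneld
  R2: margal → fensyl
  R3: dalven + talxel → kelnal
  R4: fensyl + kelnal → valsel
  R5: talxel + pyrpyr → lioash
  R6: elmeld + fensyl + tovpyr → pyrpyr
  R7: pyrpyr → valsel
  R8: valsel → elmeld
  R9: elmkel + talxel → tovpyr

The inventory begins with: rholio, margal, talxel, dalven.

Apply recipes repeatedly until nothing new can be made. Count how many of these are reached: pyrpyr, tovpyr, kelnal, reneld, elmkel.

1

dalven + talxel → kelnal (R3).
pyrpyr would need elmeld, fensyl, and tovpyr (R6), but tovpyr is never obtained.
tovpyr would need elmkel and talxel (R9), but elmkel is never obtained.
kelnal: reached.
reneld would need pyrpyr and talxel (R1), but pyrpyr is never obtained.
No rule produces elmkel, and it is not given.
Reached: kelnal — 1 of the 5.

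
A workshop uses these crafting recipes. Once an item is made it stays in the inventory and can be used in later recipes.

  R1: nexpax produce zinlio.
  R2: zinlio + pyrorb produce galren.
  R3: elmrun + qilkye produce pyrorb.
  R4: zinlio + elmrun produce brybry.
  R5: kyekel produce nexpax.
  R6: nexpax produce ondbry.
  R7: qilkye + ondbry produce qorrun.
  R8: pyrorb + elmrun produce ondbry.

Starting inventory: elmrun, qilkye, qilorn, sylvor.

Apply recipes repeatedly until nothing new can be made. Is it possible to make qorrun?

elmrun + qilkye → pyrorb (R3).
Using R8, pyrorb and elmrun make ondbry.
Using R7, qilkye and ondbry make qorrun.

Yes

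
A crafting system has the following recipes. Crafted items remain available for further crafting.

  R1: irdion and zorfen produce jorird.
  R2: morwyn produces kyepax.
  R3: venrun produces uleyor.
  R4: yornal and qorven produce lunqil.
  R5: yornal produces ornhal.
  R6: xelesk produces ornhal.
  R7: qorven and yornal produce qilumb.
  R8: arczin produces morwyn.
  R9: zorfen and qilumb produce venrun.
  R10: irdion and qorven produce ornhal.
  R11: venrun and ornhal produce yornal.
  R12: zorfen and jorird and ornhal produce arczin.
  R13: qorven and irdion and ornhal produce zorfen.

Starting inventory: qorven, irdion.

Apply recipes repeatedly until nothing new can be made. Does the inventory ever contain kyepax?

Yes

Using R10, irdion and qorven make ornhal.
qorven and irdion and ornhal → zorfen (R13).
irdion and zorfen → jorird (R1).
zorfen and jorird and ornhal → arczin (R12).
Using R8, arczin makes morwyn.
morwyn → kyepax (R2).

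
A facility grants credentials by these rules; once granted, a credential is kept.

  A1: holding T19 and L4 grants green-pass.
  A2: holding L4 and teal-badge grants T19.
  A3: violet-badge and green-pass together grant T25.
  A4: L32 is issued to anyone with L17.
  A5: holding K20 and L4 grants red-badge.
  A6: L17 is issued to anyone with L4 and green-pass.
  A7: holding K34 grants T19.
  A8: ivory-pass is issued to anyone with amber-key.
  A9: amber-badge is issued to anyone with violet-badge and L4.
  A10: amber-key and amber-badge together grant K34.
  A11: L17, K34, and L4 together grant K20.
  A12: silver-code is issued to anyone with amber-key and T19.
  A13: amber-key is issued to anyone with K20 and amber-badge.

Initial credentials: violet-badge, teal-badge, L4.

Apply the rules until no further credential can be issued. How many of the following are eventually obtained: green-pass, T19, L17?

Holding L4 and teal-badge grants T19 (A2).
Holding T19 and L4 grants green-pass (A1).
Holding L4 and green-pass grants L17 (A6).
green-pass: reached.
T19: reached.
L17: reached.
All 3 are reached.

3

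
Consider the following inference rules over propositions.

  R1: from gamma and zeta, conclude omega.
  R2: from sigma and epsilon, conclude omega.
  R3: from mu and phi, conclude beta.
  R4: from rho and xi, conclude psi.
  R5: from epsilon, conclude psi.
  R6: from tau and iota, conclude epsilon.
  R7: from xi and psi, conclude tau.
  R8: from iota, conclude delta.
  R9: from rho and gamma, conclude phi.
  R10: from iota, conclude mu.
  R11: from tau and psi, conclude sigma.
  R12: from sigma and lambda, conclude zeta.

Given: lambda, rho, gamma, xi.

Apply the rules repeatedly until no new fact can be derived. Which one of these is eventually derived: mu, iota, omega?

omega

rho and xi hold, so psi follows (R4).
xi and psi hold, so tau follows (R7).
tau and psi hold, so sigma follows (R11).
sigma and lambda hold, so zeta follows (R12).
From gamma and zeta, R1 gives omega.
mu would need iota (R10), but iota is never established. No rule produces iota, and it is not given.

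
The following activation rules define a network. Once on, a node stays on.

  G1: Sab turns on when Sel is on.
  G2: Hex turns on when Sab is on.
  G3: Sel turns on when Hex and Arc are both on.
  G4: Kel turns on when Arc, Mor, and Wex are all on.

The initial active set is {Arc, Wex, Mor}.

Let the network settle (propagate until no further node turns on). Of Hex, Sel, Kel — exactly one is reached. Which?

Kel

G4: Arc, Mor, and Wex on → Kel on.
Sel would need Hex and Arc (G3), but Hex never turns on. Hex would need Sab (G2), but Sab never turns on.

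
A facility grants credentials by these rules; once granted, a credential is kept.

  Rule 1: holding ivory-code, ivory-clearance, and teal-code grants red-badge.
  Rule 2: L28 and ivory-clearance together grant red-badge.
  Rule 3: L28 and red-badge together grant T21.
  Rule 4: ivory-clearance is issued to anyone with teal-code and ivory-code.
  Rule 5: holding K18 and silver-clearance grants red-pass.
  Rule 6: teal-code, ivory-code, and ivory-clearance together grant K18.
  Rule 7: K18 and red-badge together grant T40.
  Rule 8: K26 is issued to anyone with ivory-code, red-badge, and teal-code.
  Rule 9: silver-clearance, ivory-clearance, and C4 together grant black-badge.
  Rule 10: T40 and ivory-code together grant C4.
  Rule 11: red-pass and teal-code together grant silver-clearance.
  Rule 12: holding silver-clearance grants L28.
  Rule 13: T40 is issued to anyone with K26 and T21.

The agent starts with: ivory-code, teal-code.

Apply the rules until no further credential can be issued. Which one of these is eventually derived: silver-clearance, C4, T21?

C4

Holding teal-code and ivory-code grants ivory-clearance (Rule 4).
Holding ivory-code, ivory-clearance, and teal-code grants red-badge (Rule 1).
Holding teal-code, ivory-code, and ivory-clearance grants K18 (Rule 6).
Holding K18 and red-badge grants T40 (Rule 7).
Holding T40 and ivory-code grants C4 (Rule 10).
T21 would need L28 and red-badge (Rule 3), but L28 is never granted. silver-clearance would need red-pass and teal-code (Rule 11), but red-pass is never granted.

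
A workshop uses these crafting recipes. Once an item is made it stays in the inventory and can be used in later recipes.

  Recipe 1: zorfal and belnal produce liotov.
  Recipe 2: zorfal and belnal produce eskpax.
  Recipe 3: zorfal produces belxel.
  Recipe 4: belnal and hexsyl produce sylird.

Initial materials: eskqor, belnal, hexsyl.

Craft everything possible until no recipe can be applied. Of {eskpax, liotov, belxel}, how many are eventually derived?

0

eskpax would need zorfal and belnal (Recipe 2), but zorfal is never obtained.
liotov would need zorfal and belnal (Recipe 1), but zorfal is never obtained.
belxel would need zorfal (Recipe 3), but zorfal is never obtained.
None of the 3 are reached.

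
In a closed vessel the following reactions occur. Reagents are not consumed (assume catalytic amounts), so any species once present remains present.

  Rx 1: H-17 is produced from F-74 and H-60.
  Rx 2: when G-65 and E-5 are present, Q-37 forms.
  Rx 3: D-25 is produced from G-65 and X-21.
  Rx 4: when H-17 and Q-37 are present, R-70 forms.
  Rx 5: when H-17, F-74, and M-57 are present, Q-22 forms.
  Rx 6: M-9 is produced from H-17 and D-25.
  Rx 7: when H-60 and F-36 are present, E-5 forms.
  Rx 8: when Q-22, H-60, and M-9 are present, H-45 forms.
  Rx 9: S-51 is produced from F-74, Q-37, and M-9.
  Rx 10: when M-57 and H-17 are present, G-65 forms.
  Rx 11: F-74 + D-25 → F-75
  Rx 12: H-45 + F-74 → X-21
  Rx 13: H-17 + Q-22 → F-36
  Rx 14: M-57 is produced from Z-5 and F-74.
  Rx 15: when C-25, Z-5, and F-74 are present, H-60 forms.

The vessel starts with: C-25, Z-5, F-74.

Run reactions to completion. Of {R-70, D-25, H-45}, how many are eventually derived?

Z-5 and F-74 present → M-57 forms (Rx 14).
C-25, Z-5, and F-74 present → H-60 forms (Rx 15).
F-74 and H-60 present → H-17 forms (Rx 1).
H-17, F-74, and M-57 present → Q-22 forms (Rx 5).
M-57 and H-17 present → G-65 forms (Rx 10).
H-17 and Q-22 present → F-36 forms (Rx 13).
H-60 and F-36 present → E-5 forms (Rx 7).
G-65 and E-5 present → Q-37 forms (Rx 2).
H-17 and Q-37 present → R-70 forms (Rx 4).
R-70: reached.
D-25 would need G-65 and X-21 (Rx 3), but X-21 never forms.
H-45 would need Q-22, H-60, and M-9 (Rx 8), but M-9 never forms.
Reached: R-70 — 1 of the 3.

1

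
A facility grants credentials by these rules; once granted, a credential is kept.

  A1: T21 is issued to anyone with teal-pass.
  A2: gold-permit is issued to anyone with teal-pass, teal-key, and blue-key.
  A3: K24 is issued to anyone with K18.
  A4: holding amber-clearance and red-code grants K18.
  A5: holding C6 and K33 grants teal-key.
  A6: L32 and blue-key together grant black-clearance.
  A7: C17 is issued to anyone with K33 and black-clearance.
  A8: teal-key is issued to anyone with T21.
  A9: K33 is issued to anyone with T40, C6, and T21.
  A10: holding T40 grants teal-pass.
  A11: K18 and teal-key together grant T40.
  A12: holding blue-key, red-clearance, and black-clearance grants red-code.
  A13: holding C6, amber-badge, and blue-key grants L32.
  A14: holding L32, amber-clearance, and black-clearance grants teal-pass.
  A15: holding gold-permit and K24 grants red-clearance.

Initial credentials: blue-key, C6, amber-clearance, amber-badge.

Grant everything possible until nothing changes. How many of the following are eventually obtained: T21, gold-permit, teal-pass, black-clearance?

4

Holding C6, amber-badge, and blue-key grants L32 (A13).
Holding L32 and blue-key grants black-clearance (A6).
Holding L32, amber-clearance, and black-clearance grants teal-pass (A14).
Holding teal-pass grants T21 (A1).
Holding T21 grants teal-key (A8).
Holding teal-pass, teal-key, and blue-key grants gold-permit (A2).
T21: reached.
gold-permit: reached.
teal-pass: reached.
black-clearance: reached.
All 4 are reached.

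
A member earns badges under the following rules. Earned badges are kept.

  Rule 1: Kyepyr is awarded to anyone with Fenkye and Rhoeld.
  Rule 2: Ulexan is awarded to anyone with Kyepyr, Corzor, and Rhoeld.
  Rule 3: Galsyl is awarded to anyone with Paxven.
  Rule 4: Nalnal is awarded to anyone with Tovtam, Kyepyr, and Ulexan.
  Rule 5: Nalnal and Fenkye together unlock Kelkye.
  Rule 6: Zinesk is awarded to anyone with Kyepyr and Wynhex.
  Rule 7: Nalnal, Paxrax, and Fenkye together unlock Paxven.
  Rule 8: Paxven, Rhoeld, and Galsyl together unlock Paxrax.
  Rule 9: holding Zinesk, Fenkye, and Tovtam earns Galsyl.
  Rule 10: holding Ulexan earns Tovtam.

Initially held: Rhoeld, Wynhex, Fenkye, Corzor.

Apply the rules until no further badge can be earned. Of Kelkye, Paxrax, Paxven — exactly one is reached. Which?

With Fenkye and Rhoeld, Kyepyr is earned (Rule 1).
With Kyepyr, Corzor, and Rhoeld, Ulexan is earned (Rule 2).
With Ulexan, Tovtam is earned (Rule 10).
With Tovtam, Kyepyr, and Ulexan, Nalnal is earned (Rule 4).
With Nalnal and Fenkye, Kelkye is earned (Rule 5).
Paxrax would need Paxven, Rhoeld, and Galsyl (Rule 8), but Paxven is never earned. Paxven would need Nalnal, Paxrax, and Fenkye (Rule 7), but Paxrax is never earned.

Kelkye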